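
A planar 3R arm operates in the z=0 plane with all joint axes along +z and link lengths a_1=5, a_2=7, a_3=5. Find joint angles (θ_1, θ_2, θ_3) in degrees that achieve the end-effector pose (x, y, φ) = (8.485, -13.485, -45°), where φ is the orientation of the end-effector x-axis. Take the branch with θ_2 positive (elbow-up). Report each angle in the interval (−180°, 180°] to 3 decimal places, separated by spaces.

-90.006 45.010 -0.003

wrist centre = target − a_3·(cos φ, sin φ) = (4.9495, -9.9495)
cos θ_2 = (123.4891−5²−7²)/(2·5·7) = 0.7070; θ_2 = 45.0097° (elbow-up)
β = atan2(-9.9495,4.9495) = -63.5515°; ψ = atan2(4.9506,9.9489) = 26.4550°
θ_1 = β − ψ = -90.0064°
θ_3 = φ − θ_1 − θ_2 = -0.0033° (wrapped to (-180°,180°])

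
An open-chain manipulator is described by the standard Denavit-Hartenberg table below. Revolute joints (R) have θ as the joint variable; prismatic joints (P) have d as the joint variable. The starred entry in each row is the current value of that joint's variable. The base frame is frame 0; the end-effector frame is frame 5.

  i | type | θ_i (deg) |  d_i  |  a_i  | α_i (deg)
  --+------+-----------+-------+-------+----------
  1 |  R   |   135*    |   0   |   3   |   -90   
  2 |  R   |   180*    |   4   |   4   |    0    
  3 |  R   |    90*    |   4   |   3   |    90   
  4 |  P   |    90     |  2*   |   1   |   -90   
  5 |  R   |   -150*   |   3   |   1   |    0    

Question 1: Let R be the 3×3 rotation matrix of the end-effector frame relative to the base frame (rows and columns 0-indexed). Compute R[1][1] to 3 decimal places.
End-effector y-axis (col 1 of R) = (0.2588,-0.9659,-0.0000)
R[1][1] = -0.9659

-0.966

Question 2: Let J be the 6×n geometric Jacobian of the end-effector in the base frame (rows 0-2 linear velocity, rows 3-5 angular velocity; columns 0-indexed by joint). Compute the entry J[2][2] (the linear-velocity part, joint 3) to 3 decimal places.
axis z_2 = (-0.7071,-0.7071,0.0000); lever o_n−o_2 = (-1.1554,-4.6909,-0.0000)
cross product → J_v[:, 2] = (0.0000,-0.0000,2.5000)
J_ω[:, 2] = z_2
entry J[2][2] = 2.5000

2.500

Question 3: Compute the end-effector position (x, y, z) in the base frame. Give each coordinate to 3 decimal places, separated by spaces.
-3.277 -8.226 -0.000

after link 1: o_1 = (-2.1213, 2.1213, 0.0000)
after link 2: o_2 = (-2.1213, -3.5355, -0.0000)
after link 3: o_3 = (-4.9497, -6.3640, 3.0000)
after link 4: o_4 = (-4.2426, -8.4853, 3.0000)
after link 5: o_5 = (-3.2767, -8.2265, -0.0000)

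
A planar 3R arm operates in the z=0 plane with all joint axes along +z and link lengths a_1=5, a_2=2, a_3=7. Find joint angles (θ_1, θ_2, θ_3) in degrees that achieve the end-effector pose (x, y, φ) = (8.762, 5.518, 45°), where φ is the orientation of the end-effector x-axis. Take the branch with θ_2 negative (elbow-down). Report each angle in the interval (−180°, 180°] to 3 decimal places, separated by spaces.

wrist centre = target − a_3·(cos φ, sin φ) = (3.8123, 0.5683)
cos θ_2 = (14.8562−5²−2²)/(2·5·2) = -0.7072; θ_2 = -135.0068° (elbow-down)
β = atan2(0.5683,3.8123) = 8.4781°; ψ = atan2(-1.4140,3.5856) = -21.5226°
θ_1 = β − ψ = 30.0006°
θ_3 = φ − θ_1 − θ_2 = 150.0062° (wrapped to (-180°,180°])

30.001 -135.007 150.006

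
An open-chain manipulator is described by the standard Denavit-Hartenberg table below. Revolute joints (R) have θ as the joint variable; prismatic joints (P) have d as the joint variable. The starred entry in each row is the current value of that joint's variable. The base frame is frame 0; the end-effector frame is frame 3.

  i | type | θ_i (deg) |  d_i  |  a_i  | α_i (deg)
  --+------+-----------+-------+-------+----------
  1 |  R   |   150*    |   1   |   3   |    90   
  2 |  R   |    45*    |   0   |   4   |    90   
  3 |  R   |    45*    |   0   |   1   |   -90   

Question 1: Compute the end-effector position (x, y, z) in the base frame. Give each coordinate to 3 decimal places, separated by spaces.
after link 1: o_1 = (-2.5981, 1.5000, 1.0000)
after link 2: o_2 = (-5.0476, 2.9142, 3.8284)
after link 3: o_3 = (-5.1270, 3.7766, 4.3284)

-5.127 3.777 4.328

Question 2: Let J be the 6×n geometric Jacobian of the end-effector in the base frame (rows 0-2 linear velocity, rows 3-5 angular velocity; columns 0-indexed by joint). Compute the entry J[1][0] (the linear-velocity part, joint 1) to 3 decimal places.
-5.127

axis z_0 = ẑ; lever o_n−o_0 = (-5.1270,3.7766,4.3284)
cross product → J_v[:, 0] = (-3.7766,-5.1270,0.0000)
J_ω[:, 0] = z_0
entry J[1][0] = -5.1270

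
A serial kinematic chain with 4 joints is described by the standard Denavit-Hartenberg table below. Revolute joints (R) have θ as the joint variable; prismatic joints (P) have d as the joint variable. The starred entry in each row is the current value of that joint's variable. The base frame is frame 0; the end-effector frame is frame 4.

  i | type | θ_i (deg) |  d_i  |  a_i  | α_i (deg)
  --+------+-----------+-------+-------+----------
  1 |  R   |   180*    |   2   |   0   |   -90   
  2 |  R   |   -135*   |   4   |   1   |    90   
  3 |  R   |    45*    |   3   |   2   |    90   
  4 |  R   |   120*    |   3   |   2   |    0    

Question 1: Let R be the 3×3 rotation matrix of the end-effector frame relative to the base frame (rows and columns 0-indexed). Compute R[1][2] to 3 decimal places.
End-effector z-axis (col 2 of R) = (0.5000,0.7071,0.5000)
R[1][2] = 0.7071

0.707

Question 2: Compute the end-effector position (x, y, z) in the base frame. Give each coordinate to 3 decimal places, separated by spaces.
after link 1: o_1 = (0.0000, 0.0000, 2.0000)
after link 2: o_2 = (0.7071, -4.0000, 2.7071)
after link 3: o_3 = (3.8284, -5.4142, 1.5858)
after link 4: o_4 = (6.0532, -2.5858, 1.3610)

6.053 -2.586 1.361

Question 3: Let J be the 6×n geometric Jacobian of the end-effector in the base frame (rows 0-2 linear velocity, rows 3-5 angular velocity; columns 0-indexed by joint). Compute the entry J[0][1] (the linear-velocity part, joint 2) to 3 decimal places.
axis z_1 = (-0.0000,-1.0000,0.0000); lever o_n−o_1 = (6.0532,-2.5858,-0.6390)
cross product → J_v[:, 1] = (0.6390,0.0000,6.0532)
J_ω[:, 1] = z_1
entry J[0][1] = 0.6390

0.639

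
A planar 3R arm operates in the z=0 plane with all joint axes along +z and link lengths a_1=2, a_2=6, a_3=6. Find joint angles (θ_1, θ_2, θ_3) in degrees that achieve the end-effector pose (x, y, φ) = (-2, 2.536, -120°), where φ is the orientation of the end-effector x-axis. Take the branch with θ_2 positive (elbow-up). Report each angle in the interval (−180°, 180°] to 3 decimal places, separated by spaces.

wrist centre = target − a_3·(cos φ, sin φ) = (1.0000, 7.7322)
cos θ_2 = (60.7862−2²−6²)/(2·2·6) = 0.8661; θ_2 = 29.9925° (elbow-up)
β = atan2(7.7322,1.0000) = 82.6308°; ψ = atan2(2.9993,7.1965) = 22.6250°
θ_1 = β − ψ = 60.0058°
θ_3 = φ − θ_1 − θ_2 = 150.0017° (wrapped to (-180°,180°])

60.006 29.992 150.002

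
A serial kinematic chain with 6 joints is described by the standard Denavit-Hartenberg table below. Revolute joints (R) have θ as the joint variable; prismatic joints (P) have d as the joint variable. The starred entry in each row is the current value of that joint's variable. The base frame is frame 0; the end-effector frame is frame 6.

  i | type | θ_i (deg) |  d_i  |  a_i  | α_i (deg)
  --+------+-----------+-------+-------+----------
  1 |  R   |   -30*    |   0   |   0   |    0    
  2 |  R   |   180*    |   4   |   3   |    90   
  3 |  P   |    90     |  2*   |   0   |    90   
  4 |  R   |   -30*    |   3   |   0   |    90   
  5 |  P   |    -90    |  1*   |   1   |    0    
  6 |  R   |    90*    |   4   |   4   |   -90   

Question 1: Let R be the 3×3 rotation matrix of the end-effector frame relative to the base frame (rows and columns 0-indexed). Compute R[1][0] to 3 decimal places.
End-effector x-axis (col 0 of R) = (-0.2500,-0.4330,0.8660)
R[1][0] = -0.4330

-0.433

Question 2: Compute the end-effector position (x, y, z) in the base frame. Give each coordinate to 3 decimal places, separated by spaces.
after link 1: o_1 = (0.0000, 0.0000, 0.0000)
after link 2: o_2 = (-2.5981, 1.5000, 4.0000)
after link 3: o_3 = (-1.5981, 3.2321, 4.0000)
after link 4: o_4 = (-4.1962, 4.7321, 4.0000)
after link 5: o_5 = (-3.7631, 3.4821, 3.5000)
after link 6: o_6 = (-6.4952, -1.2500, 4.9641)

-6.495 -1.250 4.964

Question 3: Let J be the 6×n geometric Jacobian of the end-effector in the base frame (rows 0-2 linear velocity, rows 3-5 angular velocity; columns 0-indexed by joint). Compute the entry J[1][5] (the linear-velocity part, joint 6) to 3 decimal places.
2.000

axis z_5 = (-0.4330,-0.7500,-0.5000); lever o_n−o_5 = (-2.7321,-4.7321,1.4641)
cross product → J_v[:, 5] = (-3.4641,2.0000,-0.0000)
J_ω[:, 5] = z_5
entry J[1][5] = 2.0000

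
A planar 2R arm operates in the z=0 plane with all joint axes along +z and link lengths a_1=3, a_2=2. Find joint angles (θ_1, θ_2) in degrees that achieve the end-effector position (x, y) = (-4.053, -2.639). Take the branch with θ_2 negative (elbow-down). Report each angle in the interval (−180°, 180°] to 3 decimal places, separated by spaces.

-134.994 -30.011

cos θ_2 = (23.3911−3²−2²)/(2·3·2) = 0.8659; θ_2 = -30.0112° (elbow-down)
β = atan2(-2.6390,-4.0530) = -146.9309°; ψ = atan2(-1.0003,4.7319) = -11.9369°
θ_1 = β − ψ = -134.9941°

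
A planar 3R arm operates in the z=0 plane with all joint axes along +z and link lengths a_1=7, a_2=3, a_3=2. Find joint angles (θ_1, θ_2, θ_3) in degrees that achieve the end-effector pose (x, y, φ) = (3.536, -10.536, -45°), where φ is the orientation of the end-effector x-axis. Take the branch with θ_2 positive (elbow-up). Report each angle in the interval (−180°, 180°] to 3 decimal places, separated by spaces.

wrist centre = target − a_3·(cos φ, sin φ) = (2.1218, -9.1218)
cos θ_2 = (87.7090−7²−3²)/(2·7·3) = 0.7074; θ_2 = 44.9798° (elbow-up)
β = atan2(-9.1218,2.1218) = -76.9055°; ψ = atan2(2.1206,9.1221) = 13.0869°
θ_1 = β − ψ = -89.9924°
θ_3 = φ − θ_1 − θ_2 = 0.0126° (wrapped to (-180°,180°])

-89.992 44.980 0.013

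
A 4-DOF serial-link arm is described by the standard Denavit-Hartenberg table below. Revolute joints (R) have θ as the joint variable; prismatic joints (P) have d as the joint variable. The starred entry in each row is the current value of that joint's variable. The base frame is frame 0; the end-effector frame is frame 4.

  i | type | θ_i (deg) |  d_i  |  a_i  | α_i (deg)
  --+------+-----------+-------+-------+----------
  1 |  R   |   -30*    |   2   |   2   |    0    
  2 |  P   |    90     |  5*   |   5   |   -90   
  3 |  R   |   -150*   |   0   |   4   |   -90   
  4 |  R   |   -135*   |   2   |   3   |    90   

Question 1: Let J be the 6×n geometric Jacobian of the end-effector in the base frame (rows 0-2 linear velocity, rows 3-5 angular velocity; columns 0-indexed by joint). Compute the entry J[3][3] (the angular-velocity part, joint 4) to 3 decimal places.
axis z_3 = (0.2500,0.4330,0.8660); lever o_n−o_3 = (-0.4186,3.5177,0.6714)
cross product → J_v[:, 3] = (-2.7557,-0.5303,1.0607)
J_ω[:, 3] = z_3
entry J[3][3] = 0.2500

0.250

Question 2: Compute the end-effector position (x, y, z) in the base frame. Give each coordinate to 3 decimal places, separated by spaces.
2.081 3.848 9.671

after link 1: o_1 = (1.7321, -1.0000, 2.0000)
after link 2: o_2 = (4.2321, 3.3301, 7.0000)
after link 3: o_3 = (2.5000, 0.3301, 9.0000)
after link 4: o_4 = (2.0814, 3.8478, 9.6714)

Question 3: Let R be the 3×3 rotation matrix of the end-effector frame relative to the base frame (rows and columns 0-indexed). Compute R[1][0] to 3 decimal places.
End-effector x-axis (col 0 of R) = (-0.3062,0.8839,-0.3536)
R[1][0] = 0.8839

0.884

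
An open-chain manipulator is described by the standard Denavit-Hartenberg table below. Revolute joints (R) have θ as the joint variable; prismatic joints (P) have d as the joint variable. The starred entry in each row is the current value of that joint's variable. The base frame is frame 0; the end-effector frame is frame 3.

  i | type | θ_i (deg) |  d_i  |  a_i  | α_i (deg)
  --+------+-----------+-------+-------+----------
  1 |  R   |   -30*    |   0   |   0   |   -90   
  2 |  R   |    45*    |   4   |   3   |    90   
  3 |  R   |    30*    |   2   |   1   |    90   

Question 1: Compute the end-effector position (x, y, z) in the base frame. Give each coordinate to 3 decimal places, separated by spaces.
5.842 1.823 -1.319

after link 1: o_1 = (0.0000, 0.0000, 0.0000)
after link 2: o_2 = (3.8371, 2.4034, -2.1213)
after link 3: o_3 = (5.8422, 1.8232, -1.3195)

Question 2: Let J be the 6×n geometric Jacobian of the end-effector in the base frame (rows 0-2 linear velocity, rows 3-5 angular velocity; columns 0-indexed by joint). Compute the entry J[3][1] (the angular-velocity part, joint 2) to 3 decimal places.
axis z_1 = (0.5000,0.8660,0.0000); lever o_n−o_1 = (5.8422,1.8232,-1.3195)
cross product → J_v[:, 1] = (-1.1427,0.6597,-4.1479)
J_ω[:, 1] = z_1
entry J[3][1] = 0.5000

0.500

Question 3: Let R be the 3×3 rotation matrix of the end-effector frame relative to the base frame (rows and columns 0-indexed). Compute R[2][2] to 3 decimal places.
-0.354

End-effector z-axis (col 2 of R) = (-0.1268,-0.9268,-0.3536)
R[2][2] = -0.3536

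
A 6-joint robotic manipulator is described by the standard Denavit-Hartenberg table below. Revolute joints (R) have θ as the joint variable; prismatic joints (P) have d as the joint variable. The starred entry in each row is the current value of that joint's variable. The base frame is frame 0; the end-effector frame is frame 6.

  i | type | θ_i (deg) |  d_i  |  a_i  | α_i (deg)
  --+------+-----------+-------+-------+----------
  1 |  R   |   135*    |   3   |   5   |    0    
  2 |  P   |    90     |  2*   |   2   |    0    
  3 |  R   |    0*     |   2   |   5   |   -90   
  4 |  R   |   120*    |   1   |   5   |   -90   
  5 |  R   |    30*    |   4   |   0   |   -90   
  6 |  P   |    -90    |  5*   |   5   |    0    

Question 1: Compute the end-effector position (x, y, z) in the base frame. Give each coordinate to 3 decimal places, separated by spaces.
-4.445 7.336 9.335

after link 1: o_1 = (-3.5355, 3.5355, 3.0000)
after link 2: o_2 = (-4.9497, 2.1213, 5.0000)
after link 3: o_3 = (-8.4853, -1.4142, 7.0000)
after link 4: o_4 = (-6.0104, -0.3536, 2.6699)
after link 5: o_5 = (-3.5609, 2.0959, 4.6699)
after link 6: o_6 = (-4.4448, 7.3358, 9.3349)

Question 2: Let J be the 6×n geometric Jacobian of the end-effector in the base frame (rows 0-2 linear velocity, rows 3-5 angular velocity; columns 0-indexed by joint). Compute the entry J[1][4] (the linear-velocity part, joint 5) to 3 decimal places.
-3.299

axis z_4 = (0.6124,0.6124,0.5000); lever o_n−o_4 = (1.5656,7.6893,6.6651)
cross product → J_v[:, 4] = (0.2368,-3.2987,3.7500)
J_ω[:, 4] = z_4
entry J[1][4] = -3.2987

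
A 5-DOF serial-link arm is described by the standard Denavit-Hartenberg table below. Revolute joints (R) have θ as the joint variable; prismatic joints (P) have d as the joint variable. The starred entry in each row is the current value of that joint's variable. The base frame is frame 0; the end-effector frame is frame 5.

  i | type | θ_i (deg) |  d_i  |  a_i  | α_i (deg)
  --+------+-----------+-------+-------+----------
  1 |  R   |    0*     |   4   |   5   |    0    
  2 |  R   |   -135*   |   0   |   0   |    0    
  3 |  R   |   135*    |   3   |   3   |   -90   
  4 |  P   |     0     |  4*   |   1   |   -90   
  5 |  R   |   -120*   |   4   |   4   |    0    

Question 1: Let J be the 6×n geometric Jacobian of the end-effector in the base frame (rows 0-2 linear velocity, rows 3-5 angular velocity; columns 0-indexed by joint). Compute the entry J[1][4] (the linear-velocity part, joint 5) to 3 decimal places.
axis z_4 = (0.0000,0.0000,-1.0000); lever o_n−o_4 = (-2.0000,3.4641,-4.0000)
cross product → J_v[:, 4] = (3.4641,2.0000,0.0000)
J_ω[:, 4] = z_4
entry J[1][4] = 2.0000

2.000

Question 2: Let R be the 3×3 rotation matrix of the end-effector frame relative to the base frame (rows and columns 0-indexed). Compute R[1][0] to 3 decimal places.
End-effector x-axis (col 0 of R) = (-0.5000,0.8660,0.0000)
R[1][0] = 0.8660

0.866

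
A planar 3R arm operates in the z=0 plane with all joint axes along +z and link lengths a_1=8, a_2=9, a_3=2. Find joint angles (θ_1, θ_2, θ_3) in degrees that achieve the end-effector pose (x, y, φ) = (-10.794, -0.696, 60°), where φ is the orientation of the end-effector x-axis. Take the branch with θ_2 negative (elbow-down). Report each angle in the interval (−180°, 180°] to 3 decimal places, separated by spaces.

wrist centre = target − a_3·(cos φ, sin φ) = (-11.7940, -2.4281)
cos θ_2 = (144.9939−8²−9²)/(2·8·9) = -0.0000; θ_2 = -90.0024° (elbow-down)
β = atan2(-2.4281,-11.7940) = -168.3670°; ψ = atan2(-9.0000,7.9996) = -48.3678°
θ_1 = β − ψ = -119.9991°
θ_3 = φ − θ_1 − θ_2 = -89.9984° (wrapped to (-180°,180°])

-119.999 -90.002 -89.998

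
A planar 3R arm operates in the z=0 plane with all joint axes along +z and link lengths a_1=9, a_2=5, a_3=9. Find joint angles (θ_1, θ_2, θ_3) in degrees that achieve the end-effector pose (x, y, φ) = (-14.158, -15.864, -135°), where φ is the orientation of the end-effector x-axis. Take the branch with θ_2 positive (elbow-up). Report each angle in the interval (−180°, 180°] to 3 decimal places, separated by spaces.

wrist centre = target − a_3·(cos φ, sin φ) = (-7.7940, -9.5000)
cos θ_2 = (150.9978−9²−5²)/(2·9·5) = 0.5000; θ_2 = 60.0016° (elbow-up)
β = atan2(-9.5000,-7.7940) = -129.3662°; ψ = atan2(4.3302,11.4999) = 20.6335°
θ_1 = β − ψ = -149.9997°
θ_3 = φ − θ_1 − θ_2 = -45.0019° (wrapped to (-180°,180°])

-150.000 60.002 -45.002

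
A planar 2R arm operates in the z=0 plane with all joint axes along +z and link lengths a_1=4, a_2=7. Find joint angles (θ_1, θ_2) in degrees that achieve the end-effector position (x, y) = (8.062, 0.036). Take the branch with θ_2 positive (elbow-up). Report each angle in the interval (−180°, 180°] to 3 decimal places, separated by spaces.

cos θ_2 = (64.9971−4²−7²)/(2·4·7) = -0.0001; θ_2 = 90.0029° (elbow-up)
β = atan2(0.0360,8.0620) = 0.2558°; ψ = atan2(7.0000,3.9996) = 60.2573°
θ_1 = β − ψ = -60.0015°

-60.001 90.003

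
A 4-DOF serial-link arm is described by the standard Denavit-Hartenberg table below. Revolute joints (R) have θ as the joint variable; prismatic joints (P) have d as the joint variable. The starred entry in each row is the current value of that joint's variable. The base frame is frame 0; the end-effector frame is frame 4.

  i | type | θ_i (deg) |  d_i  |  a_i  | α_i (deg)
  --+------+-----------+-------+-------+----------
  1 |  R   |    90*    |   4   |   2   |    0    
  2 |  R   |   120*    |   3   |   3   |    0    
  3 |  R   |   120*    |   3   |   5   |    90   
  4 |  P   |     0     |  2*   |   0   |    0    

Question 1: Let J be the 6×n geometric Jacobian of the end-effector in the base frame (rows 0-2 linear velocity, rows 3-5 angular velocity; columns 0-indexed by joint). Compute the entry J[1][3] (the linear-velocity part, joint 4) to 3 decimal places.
prismatic axis z_3 = (-0.5000,-0.8660,0.0000)
J_v[:, 3] = z_3; J_ω[:, 3] = (0,0,0)
entry J[1][3] = -0.8660

-0.866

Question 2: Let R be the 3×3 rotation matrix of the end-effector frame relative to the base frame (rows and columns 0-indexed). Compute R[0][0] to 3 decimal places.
End-effector x-axis (col 0 of R) = (0.8660,-0.5000,0.0000)
R[0][0] = 0.8660

0.866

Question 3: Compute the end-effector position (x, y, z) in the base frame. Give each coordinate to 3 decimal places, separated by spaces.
after link 1: o_1 = (0.0000, 2.0000, 4.0000)
after link 2: o_2 = (-2.5981, 0.5000, 7.0000)
after link 3: o_3 = (1.7321, -2.0000, 10.0000)
after link 4: o_4 = (0.7321, -3.7321, 10.0000)

0.732 -3.732 10.000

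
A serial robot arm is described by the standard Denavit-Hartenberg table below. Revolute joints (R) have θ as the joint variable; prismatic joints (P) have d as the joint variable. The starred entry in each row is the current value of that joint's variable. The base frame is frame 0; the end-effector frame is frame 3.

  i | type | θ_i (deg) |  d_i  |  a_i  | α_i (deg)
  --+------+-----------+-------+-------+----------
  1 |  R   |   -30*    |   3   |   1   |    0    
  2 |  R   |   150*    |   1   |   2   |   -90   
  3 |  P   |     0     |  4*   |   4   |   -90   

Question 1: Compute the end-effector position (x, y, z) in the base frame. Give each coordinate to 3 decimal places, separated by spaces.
-5.598 2.696 4.000

after link 1: o_1 = (0.8660, -0.5000, 3.0000)
after link 2: o_2 = (-0.1340, 1.2321, 4.0000)
after link 3: o_3 = (-5.5981, 2.6962, 4.0000)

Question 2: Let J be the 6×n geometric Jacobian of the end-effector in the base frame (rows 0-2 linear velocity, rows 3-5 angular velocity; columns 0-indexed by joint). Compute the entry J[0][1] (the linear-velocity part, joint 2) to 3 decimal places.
axis z_1 = (0.0000,0.0000,1.0000); lever o_n−o_1 = (-6.4641,3.1962,1.0000)
cross product → J_v[:, 1] = (-3.1962,-6.4641,0.0000)
J_ω[:, 1] = z_1
entry J[0][1] = -3.1962

-3.196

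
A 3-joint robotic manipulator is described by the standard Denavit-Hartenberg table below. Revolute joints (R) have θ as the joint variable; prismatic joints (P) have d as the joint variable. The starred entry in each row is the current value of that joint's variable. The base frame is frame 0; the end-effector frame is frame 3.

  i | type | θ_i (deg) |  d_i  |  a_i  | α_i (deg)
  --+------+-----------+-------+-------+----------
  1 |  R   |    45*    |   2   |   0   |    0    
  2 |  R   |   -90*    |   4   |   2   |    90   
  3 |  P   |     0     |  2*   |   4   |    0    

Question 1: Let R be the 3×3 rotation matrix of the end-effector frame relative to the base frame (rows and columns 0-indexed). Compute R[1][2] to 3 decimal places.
-0.707

End-effector z-axis (col 2 of R) = (-0.7071,-0.7071,0.0000)
R[1][2] = -0.7071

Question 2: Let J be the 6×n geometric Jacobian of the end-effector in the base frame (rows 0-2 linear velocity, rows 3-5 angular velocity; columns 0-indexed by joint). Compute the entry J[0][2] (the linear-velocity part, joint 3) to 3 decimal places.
-0.707

prismatic axis z_2 = (-0.7071,-0.7071,0.0000)
J_v[:, 2] = z_2; J_ω[:, 2] = (0,0,0)
entry J[0][2] = -0.7071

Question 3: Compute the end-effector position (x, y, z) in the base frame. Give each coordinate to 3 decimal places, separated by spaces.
2.828 -5.657 6.000

after link 1: o_1 = (0.0000, 0.0000, 2.0000)
after link 2: o_2 = (1.4142, -1.4142, 6.0000)
after link 3: o_3 = (2.8284, -5.6569, 6.0000)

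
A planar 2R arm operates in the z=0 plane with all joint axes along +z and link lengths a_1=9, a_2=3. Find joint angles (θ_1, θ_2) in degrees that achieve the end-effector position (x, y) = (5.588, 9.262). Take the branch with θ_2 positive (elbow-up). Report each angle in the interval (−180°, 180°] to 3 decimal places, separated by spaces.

45.001 59.987

cos θ_2 = (117.0104−9²−3²)/(2·9·3) = 0.5002; θ_2 = 59.9873° (elbow-up)
β = atan2(9.2620,5.5880) = 58.8964°; ψ = atan2(2.5977,10.5006) = 13.8954°
θ_1 = β − ψ = 45.0009°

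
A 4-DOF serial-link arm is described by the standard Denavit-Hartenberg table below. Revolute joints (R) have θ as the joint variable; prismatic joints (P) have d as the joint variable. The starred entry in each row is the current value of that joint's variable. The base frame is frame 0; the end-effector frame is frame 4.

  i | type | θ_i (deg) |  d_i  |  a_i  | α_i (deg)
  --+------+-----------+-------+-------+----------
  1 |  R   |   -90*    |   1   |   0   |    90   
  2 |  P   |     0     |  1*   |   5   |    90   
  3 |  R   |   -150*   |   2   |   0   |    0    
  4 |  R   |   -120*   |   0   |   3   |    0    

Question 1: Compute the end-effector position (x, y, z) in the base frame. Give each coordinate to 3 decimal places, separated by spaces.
-4.000 -5.000 -1.000

after link 1: o_1 = (0.0000, 0.0000, 1.0000)
after link 2: o_2 = (-1.0000, -5.0000, 1.0000)
after link 3: o_3 = (-1.0000, -5.0000, -1.0000)
after link 4: o_4 = (-4.0000, -5.0000, -1.0000)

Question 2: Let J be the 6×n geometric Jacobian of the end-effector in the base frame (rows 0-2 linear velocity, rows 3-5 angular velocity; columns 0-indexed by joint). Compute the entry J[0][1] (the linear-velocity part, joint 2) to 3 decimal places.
prismatic axis z_1 = (-1.0000,-0.0000,0.0000)
J_v[:, 1] = z_1; J_ω[:, 1] = (0,0,0)
entry J[0][1] = -1.0000

-1.000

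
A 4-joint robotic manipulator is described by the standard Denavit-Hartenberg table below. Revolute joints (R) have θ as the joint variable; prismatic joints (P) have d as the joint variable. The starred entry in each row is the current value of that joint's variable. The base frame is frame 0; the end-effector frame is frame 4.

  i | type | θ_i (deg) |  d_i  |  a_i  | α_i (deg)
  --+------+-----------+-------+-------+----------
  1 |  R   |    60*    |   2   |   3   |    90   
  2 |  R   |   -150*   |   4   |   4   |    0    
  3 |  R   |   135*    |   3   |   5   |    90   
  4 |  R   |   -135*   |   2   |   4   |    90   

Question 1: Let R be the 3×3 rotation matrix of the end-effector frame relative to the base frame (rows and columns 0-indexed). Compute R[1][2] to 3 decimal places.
-0.945

End-effector z-axis (col 2 of R) = (0.2709,-0.9451,0.1830)
R[1][2] = -0.9451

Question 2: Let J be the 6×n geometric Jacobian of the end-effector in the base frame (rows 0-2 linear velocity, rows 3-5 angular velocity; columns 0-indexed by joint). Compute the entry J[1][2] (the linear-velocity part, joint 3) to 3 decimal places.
2.160

axis z_2 = (0.8660,-0.5000,0.0000); lever o_n−o_2 = (0.9386,1.2825,-2.4939)
cross product → J_v[:, 2] = (1.2469,2.1598,1.5799)
J_ω[:, 2] = z_2
entry J[1][2] = 2.1598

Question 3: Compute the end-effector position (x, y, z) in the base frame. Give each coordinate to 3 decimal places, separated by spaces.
4.171 -1.119 -2.494

after link 1: o_1 = (1.5000, 2.5981, 2.0000)
after link 2: o_2 = (3.2321, -2.4019, 0.0000)
after link 3: o_3 = (8.2449, 0.2807, -1.2941)
after link 4: o_4 = (4.1706, -1.1194, -2.4939)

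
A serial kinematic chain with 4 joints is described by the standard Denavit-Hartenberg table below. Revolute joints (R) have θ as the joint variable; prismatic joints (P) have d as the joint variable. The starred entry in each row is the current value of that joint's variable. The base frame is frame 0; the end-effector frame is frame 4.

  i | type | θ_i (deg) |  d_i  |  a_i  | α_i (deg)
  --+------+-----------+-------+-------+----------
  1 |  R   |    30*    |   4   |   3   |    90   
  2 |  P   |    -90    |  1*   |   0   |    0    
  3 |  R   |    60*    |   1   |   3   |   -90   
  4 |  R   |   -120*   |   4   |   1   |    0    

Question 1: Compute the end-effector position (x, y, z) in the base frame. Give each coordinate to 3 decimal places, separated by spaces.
after link 1: o_1 = (2.5981, 1.5000, 4.0000)
after link 2: o_2 = (3.0981, 0.6340, 4.0000)
after link 3: o_3 = (5.8481, 1.0670, 2.5000)
after link 4: o_4 = (7.6381, 1.1005, 6.2141)

7.638 1.100 6.214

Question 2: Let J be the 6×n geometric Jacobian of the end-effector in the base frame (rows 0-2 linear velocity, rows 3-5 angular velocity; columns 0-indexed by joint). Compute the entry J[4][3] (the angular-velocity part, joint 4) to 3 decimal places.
axis z_3 = (0.4330,0.2500,0.8660); lever o_n−o_3 = (1.7901,0.0335,3.7141)
cross product → J_v[:, 3] = (0.8995,-0.0580,-0.4330)
J_ω[:, 3] = z_3
entry J[4][3] = 0.2500

0.250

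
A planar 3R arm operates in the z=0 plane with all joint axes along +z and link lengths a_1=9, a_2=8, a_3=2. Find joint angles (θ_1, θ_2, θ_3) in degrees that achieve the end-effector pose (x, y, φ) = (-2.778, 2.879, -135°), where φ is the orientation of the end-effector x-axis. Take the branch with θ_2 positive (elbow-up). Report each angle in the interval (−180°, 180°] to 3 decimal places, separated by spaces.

wrist centre = target − a_3·(cos φ, sin φ) = (-1.3638, 4.2932)
cos θ_2 = (20.2916−9²−8²)/(2·9·8) = -0.8660; θ_2 = 150.0006° (elbow-up)
β = atan2(4.2932,-1.3638) = 107.6230°; ψ = atan2(3.9999,2.0718) = 62.6182°
θ_1 = β − ψ = 45.0048°
θ_3 = φ − θ_1 − θ_2 = 29.9946° (wrapped to (-180°,180°])

45.005 150.001 29.995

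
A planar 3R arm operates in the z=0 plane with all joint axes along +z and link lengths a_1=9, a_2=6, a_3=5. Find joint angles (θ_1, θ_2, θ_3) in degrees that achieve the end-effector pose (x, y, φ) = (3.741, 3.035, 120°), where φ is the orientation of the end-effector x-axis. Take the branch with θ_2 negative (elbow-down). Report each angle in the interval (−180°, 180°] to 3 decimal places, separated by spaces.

wrist centre = target − a_3·(cos φ, sin φ) = (6.2410, -1.2951)
cos θ_2 = (40.6274−9²−6²)/(2·9·6) = -0.7072; θ_2 = -135.0038° (elbow-down)
β = atan2(-1.2951,6.2410) = -11.7236°; ψ = atan2(-4.2424,4.7571) = -41.7266°
θ_1 = β − ψ = 30.0030°
θ_3 = φ − θ_1 − θ_2 = -134.9992° (wrapped to (-180°,180°])

30.003 -135.004 -134.999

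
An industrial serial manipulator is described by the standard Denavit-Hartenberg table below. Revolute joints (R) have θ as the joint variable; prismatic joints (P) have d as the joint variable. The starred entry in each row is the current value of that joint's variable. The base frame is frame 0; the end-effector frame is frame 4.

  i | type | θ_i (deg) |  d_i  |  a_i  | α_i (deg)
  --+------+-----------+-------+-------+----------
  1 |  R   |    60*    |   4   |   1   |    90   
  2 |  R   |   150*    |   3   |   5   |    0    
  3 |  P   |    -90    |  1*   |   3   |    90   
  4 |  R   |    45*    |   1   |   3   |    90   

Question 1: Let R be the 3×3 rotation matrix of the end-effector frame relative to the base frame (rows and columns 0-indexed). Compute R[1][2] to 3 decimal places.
0.660

End-effector z-axis (col 2 of R) = (-0.4356,0.6597,0.6124)
R[1][2] = 0.6597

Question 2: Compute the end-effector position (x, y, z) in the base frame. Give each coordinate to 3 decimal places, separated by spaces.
5.349 -2.977 10.435

after link 1: o_1 = (0.5000, 0.8660, 4.0000)
after link 2: o_2 = (0.9330, -4.3840, 6.5000)
after link 3: o_3 = (2.5490, -3.5849, 9.0981)
after link 4: o_4 = (5.3495, -2.9770, 10.4352)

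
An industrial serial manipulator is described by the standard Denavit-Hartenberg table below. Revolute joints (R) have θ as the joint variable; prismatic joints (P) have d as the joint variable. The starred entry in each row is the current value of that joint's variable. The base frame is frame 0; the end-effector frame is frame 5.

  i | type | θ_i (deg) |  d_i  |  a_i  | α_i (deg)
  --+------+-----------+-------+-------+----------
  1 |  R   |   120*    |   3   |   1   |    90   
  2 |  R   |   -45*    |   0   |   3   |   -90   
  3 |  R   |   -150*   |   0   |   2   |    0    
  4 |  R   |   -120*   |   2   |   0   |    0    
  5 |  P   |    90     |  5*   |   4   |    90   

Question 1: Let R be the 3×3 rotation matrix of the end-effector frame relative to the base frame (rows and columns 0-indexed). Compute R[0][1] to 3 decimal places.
End-effector y-axis (col 1 of R) = (-0.3536,0.6124,0.7071)
R[0][1] = -0.3536

-0.354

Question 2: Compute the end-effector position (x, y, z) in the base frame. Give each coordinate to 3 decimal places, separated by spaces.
after link 1: o_1 = (-0.5000, 0.8660, 3.0000)
after link 2: o_2 = (-1.5607, 2.7031, 0.8787)
after link 3: o_3 = (-0.0823, 2.1425, 2.1034)
after link 4: o_4 = (-0.7894, 3.3672, 3.5176)
after link 5: o_5 = (-1.1429, 3.9796, 9.8816)

-1.143 3.980 9.882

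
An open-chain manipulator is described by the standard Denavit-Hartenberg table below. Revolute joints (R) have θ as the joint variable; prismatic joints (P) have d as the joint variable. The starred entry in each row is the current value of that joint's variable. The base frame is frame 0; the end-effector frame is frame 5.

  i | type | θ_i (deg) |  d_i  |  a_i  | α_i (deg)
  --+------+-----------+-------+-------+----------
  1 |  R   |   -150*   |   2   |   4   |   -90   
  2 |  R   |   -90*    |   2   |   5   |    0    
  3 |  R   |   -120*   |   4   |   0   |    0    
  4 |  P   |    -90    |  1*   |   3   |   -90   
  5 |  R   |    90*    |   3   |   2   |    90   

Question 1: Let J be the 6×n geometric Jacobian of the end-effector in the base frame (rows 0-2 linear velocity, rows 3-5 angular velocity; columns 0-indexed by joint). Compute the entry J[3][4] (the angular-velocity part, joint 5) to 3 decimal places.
axis z_4 = (0.7500,0.4330,-0.5000); lever o_n−o_4 = (1.2500,3.0311,-1.5000)
cross product → J_v[:, 4] = (0.8660,0.5000,1.7321)
J_ω[:, 4] = z_4
entry J[3][4] = 0.7500

0.750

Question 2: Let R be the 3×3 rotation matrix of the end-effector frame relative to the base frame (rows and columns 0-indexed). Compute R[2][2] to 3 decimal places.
-0.866

End-effector z-axis (col 2 of R) = (-0.4330,-0.2500,-0.8660)
R[2][2] = -0.8660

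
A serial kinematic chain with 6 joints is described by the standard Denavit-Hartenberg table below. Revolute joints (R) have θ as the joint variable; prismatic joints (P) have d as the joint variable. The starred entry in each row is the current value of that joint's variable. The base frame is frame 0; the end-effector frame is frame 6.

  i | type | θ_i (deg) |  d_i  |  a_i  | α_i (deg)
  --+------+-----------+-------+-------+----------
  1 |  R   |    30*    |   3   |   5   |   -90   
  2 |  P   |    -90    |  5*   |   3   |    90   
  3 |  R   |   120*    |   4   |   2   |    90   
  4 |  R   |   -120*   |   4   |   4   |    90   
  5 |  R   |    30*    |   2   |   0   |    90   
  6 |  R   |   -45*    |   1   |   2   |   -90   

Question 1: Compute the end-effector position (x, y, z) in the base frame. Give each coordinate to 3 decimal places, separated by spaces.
2.039 7.799 10.011

after link 1: o_1 = (4.3301, 2.5000, 3.0000)
after link 2: o_2 = (1.8301, 6.8301, 6.0000)
after link 3: o_3 = (-2.5000, 6.3301, 5.0000)
after link 4: o_4 = (0.3660, 8.2942, 9.4641)
after link 5: o_5 = (0.2500, 6.4952, 10.3301)
after link 6: o_6 = (2.0387, 7.7985, 10.0113)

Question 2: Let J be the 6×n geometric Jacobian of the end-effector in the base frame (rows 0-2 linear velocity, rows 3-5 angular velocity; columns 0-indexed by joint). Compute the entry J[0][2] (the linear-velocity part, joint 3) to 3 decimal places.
-2.006

axis z_2 = (-0.8660,-0.5000,0.0000); lever o_n−o_2 = (0.2086,0.9684,4.0113)
cross product → J_v[:, 2] = (-2.0057,3.4739,-0.7344)
J_ω[:, 2] = z_2
entry J[0][2] = -2.0057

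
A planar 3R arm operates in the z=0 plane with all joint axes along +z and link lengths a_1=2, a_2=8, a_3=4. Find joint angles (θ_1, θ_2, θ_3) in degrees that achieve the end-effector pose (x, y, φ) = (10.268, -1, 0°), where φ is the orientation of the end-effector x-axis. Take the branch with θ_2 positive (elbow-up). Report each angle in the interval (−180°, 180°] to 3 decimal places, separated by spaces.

wrist centre = target − a_3·(cos φ, sin φ) = (6.2680, -1.0000)
cos θ_2 = (40.2878−2²−8²)/(2·2·8) = -0.8660; θ_2 = 149.9977° (elbow-up)
β = atan2(-1.0000,6.2680) = -9.0646°; ψ = atan2(4.0003,-4.9280) = 140.9325°
θ_1 = β − ψ = -149.9971°
θ_3 = φ − θ_1 − θ_2 = -0.0006° (wrapped to (-180°,180°])

-149.997 149.998 -0.001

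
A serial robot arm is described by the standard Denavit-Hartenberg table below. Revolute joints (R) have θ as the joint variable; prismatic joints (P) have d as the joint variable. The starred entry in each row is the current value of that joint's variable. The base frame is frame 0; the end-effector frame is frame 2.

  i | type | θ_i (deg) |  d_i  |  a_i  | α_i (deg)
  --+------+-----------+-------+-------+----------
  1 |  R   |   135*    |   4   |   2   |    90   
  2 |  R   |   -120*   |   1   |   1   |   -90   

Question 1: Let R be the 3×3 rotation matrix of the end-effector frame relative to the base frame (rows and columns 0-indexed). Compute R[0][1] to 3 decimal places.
-0.707

End-effector y-axis (col 1 of R) = (-0.7071,-0.7071,-0.0000)
R[0][1] = -0.7071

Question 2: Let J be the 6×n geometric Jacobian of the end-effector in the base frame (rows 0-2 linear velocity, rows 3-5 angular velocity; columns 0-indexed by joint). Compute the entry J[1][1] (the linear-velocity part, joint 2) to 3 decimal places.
0.612

axis z_1 = (0.7071,0.7071,0.0000); lever o_n−o_1 = (1.0607,0.3536,-0.8660)
cross product → J_v[:, 1] = (-0.6124,0.6124,-0.5000)
J_ω[:, 1] = z_1
entry J[1][1] = 0.6124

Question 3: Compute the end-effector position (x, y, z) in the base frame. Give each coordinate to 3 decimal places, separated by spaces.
-0.354 1.768 3.134

after link 1: o_1 = (-1.4142, 1.4142, 4.0000)
after link 2: o_2 = (-0.3536, 1.7678, 3.1340)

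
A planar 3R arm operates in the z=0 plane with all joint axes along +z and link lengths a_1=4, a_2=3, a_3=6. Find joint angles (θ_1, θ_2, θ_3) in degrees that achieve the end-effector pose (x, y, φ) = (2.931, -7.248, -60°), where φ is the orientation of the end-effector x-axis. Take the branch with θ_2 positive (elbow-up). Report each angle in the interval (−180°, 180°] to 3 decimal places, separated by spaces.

wrist centre = target − a_3·(cos φ, sin φ) = (-0.0690, -2.0518)
cos θ_2 = (4.2148−4²−3²)/(2·4·3) = -0.8660; θ_2 = 150.0026° (elbow-up)
β = atan2(-2.0518,-0.0690) = -91.9260°; ψ = atan2(1.4999,1.4019) = 46.9348°
θ_1 = β − ψ = -138.8608°
θ_3 = φ − θ_1 − θ_2 = -71.1418° (wrapped to (-180°,180°])

-138.861 150.003 -71.142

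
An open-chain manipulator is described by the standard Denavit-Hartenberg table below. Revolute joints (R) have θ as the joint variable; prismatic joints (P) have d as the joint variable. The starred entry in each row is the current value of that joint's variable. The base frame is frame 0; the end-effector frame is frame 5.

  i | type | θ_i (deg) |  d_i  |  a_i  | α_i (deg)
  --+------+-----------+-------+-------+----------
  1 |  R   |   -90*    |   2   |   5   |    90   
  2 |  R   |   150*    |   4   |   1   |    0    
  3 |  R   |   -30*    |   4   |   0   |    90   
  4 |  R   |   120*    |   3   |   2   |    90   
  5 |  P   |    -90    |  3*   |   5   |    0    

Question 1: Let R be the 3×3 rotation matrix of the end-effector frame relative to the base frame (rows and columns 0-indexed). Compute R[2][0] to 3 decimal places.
End-effector x-axis (col 0 of R) = (-0.0000,0.8660,-0.5000)
R[2][0] = -0.5000

-0.500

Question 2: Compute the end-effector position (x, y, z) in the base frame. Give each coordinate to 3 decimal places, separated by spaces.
after link 1: o_1 = (0.0000, -5.0000, 2.0000)
after link 2: o_2 = (-4.0000, -4.1340, 2.5000)
after link 3: o_3 = (-8.0000, -4.1340, 2.5000)
after link 4: o_4 = (-9.7321, -7.2321, 3.1340)
after link 5: o_5 = (-11.2321, -1.6029, 2.8840)

-11.232 -1.603 2.884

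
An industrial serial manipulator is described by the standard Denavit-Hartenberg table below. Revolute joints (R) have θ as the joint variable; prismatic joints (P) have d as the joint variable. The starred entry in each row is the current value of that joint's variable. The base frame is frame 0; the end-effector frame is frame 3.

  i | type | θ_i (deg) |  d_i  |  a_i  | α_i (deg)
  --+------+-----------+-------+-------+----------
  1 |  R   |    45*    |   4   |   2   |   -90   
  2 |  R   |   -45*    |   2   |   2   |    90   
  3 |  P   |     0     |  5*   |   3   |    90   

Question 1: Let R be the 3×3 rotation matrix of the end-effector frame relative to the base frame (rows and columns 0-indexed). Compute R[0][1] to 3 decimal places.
End-effector y-axis (col 1 of R) = (-0.5000,-0.5000,0.7071)
R[0][1] = -0.5000

-0.500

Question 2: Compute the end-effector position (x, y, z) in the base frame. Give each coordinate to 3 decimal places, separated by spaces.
0.000 2.828 11.071

after link 1: o_1 = (1.4142, 1.4142, 4.0000)
after link 2: o_2 = (1.0000, 3.8284, 5.4142)
after link 3: o_3 = (0.0000, 2.8284, 11.0711)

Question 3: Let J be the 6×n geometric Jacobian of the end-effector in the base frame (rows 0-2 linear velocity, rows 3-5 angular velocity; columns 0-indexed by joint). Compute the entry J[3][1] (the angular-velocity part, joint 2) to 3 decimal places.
axis z_1 = (-0.7071,0.7071,0.0000); lever o_n−o_1 = (-1.4142,1.4142,7.0711)
cross product → J_v[:, 1] = (5.0000,5.0000,-0.0000)
J_ω[:, 1] = z_1
entry J[3][1] = -0.7071

-0.707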